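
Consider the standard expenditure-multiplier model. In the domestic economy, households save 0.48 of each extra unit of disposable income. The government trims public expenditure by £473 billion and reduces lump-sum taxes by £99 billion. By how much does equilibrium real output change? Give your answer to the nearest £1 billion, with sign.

MPC = 1 − MPS = 1 − 0.48 = 0.52.
Expenditure multiplier = 1/(1 − MPC) = 1/(1 − 0.52) = 1/0.48 ≈ 2.083.
ΔG contributes k·ΔG = (−£473 billion) / 0.48 ≈ −£985.4 billion.
ΔT of −£99 billion changes first-round spending by −c·ΔT = +£51.48 billion, contributing k·(−c·ΔT) = (+£51.48 billion) / 0.48 ≈ +£107.3 billion.
Net ΔY = k(ΔG − c·ΔT) = (−£421.52 billion) / 0.48 ≈ −£878 billion.

−£878 billion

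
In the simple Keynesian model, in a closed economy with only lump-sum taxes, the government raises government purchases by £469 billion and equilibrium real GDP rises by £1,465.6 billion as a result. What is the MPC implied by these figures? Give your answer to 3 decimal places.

0.680

Implied spending multiplier k = ΔY/ΔG = 1,465.6/469 ≈ 3.1249.
Since k = 1/(1 − MPC), MPC = 1 − 1/k = 1 − ΔG/ΔY = 1 − 469/1,465.6 ≈ 0.680.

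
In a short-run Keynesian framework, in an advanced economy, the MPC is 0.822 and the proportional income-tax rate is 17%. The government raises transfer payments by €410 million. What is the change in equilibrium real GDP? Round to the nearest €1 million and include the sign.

The transfer change shifts disposable income by +€410 million, so first-round consumption changes by c·ΔTR = 0.822 × (+€410 million) = +€337.02 million.
Expenditure multiplier = 1/(1 − c(1−t)) = 1/(1 − 0.822×0.83) = 1/0.31774 ≈ 3.147.
The transfer multiplier is c × k ≈ 2.587, so ΔY = k × (c·ΔTR) = (+€337.02 million) / 0.31774 ≈ +€1,061 million.

+€1,061 million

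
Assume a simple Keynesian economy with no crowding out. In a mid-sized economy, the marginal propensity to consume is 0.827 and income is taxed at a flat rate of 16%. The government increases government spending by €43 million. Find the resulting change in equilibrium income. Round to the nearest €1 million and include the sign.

Expenditure multiplier = 1/(1 − c(1−t)) = 1/(1 − 0.827×0.84) = 1/0.30532 ≈ 3.275.
ΔY = k × ΔG = (+€43 million) / 0.30532 ≈ +€141 million.

+€141 million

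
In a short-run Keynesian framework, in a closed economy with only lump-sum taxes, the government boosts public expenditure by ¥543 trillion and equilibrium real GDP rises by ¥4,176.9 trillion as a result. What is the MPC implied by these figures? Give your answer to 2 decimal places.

Implied spending multiplier k = ΔY/ΔG = 4,176.9/543 ≈ 7.6923.
Since k = 1/(1 − MPC), MPC = 1 − 1/k = 1 − ΔG/ΔY = 1 − 543/4,176.9 ≈ 0.87.

0.87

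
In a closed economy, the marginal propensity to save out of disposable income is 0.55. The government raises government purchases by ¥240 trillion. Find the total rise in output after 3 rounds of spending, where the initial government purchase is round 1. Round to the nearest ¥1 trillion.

MPC = 1 − MPS = 1 − 0.55 = 0.45.
Round 1 adds ΔG = ¥240 trillion; each later round is MPC = 0.45 times the previous.
After 3 rounds: 240 + 108 + 48.6 = ΔG·(1 − c^3)/(1 − c) = 240 × (1 − 0.091125)/0.55 ≈ ¥397 trillion.

¥397 trillion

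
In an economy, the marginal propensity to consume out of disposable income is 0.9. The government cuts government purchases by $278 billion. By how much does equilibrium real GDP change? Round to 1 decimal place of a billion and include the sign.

−$2,780.0 billion

Spending multiplier = 1/(1 − MPC) = 1/(1 − 0.9) = 1/0.1 = 10.
ΔY = k × ΔG = (−$278 billion) / 0.1 = −$2,780 billion.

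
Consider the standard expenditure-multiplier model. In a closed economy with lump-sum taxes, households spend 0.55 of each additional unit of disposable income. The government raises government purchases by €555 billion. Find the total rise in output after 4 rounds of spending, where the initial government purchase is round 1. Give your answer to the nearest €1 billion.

€1,120 billion

Round 1 adds ΔG = €555 billion; each later round is MPC = 0.55 times the previous.
After 4 rounds: 555 + 305.25 + 167.8875 + 92.338125 = ΔG·(1 − c^4)/(1 − c) = 555 × (1 − 0.09150625)/0.45 ≈ €1,120 billion.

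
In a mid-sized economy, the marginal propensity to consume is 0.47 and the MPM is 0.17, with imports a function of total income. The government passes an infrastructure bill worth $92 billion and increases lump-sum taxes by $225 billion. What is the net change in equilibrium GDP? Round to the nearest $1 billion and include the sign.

Expenditure multiplier = 1/(1 − c + m) = 1/(1 − 0.47 + 0.17) = 1/0.7 ≈ 1.429.
ΔG contributes k·ΔG = (+$92 billion) / 0.7 ≈ +$131.4 billion.
ΔT of +$225 billion changes first-round spending by −c·ΔT = −$105.75 billion, contributing k·(−c·ΔT) = (−$105.75 billion) / 0.7 ≈ −$151.1 billion.
Net ΔY = k(ΔG − c·ΔT) = (−$13.75 billion) / 0.7 ≈ −$20 billion.

−$20 billion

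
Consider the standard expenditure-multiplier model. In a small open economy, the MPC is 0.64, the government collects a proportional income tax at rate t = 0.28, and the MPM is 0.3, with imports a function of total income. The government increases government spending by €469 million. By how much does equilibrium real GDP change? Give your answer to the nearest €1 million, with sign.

Government-spending multiplier = 1/(1 − c(1−t) + m) = 1/(1 − 0.64×0.72 + 0.3) = 1/0.8392 ≈ 1.192.
ΔY = k × ΔG = (+€469 million) / 0.8392 ≈ +€559 million.

+€559 million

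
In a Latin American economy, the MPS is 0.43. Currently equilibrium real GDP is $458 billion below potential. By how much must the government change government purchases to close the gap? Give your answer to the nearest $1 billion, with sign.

+$197 billion

MPC = 1 − MPS = 1 − 0.43 = 0.57.
Spending multiplier = 1/(1 − MPC) = 1/(1 − 0.57) = 1/0.43 ≈ 2.326.
Need ΔY = +$458 billion, so ΔG = ΔY/k = (+$458 billion) × 0.43 ≈ +$197 billion.
The government should increase government purchases by $197 billion.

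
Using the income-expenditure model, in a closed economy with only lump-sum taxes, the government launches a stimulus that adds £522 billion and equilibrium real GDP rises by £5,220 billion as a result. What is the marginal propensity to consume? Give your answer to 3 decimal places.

Implied spending multiplier k = ΔY/ΔG = 5,220/522 = 10.
Since k = 1/(1 − MPC), MPC = 1 − 1/k = 1 − ΔG/ΔY = 1 − 522/5,220 = 0.900.

0.900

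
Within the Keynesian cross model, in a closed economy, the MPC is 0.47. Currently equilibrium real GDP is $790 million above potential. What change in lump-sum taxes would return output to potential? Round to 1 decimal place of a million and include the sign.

+$890.9 million

Spending multiplier = 1/(1 − MPC) = 1/(1 − 0.47) = 1/0.53 ≈ 1.887.
Tax multiplier = −c·k = −0.47/0.53 ≈ −0.887. Need ΔY = −$790 million, so ΔT = ΔY/(−c·k) = −(−$790 million) × 0.53 / 0.47 ≈ +$890.9 million.
The government should raise lump-sum taxes by $890.9 million.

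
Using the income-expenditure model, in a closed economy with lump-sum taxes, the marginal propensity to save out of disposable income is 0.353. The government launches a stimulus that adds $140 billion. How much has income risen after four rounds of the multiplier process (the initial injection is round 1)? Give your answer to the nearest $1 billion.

$327 billion

MPC = 1 − MPS = 1 − 0.353 = 0.647.
Round 1 adds ΔG = $140 billion; each later round is MPC = 0.647 times the previous.
After 4 rounds: 140 + 90.58 + 58.60526 + 37.91760322 = ΔG·(1 − c^4)/(1 − c) = 140 × (1 − 0.175233494881)/0.353 ≈ $327 billion.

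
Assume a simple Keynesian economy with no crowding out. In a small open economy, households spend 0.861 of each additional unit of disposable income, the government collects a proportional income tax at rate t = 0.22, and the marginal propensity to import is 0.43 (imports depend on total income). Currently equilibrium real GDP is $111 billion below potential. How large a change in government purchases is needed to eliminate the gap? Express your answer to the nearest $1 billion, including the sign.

+$84 billion

Spending multiplier = 1/(1 − c(1−t) + m) = 1/(1 − 0.861×0.78 + 0.43) = 1/0.75842 ≈ 1.319.
Need ΔY = +$111 billion, so ΔG = ΔY/k = (+$111 billion) × 0.75842 ≈ +$84 billion.
The government should increase government purchases by $84 billion.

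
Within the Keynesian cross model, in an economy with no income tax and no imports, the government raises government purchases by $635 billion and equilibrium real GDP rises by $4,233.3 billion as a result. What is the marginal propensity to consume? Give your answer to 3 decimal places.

0.850

Implied spending multiplier k = ΔY/ΔG = 4,233.3/635 ≈ 6.6666.
Since k = 1/(1 − MPC), MPC = 1 − 1/k = 1 − ΔG/ΔY = 1 − 635/4,233.3 ≈ 0.850.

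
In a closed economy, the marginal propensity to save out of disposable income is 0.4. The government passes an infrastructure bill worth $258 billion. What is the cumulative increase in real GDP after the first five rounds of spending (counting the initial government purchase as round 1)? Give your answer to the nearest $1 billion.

MPC = 1 − MPS = 1 − 0.4 = 0.6.
Round 1 adds ΔG = $258 billion; each later round is MPC = 0.6 times the previous.
After 5 rounds: 258 + 154.8 + 92.88 + 55.728 + 33.4368 = ΔG·(1 − c^5)/(1 − c) = 258 × (1 − 0.07776)/0.4 ≈ $595 billion.

$595 billion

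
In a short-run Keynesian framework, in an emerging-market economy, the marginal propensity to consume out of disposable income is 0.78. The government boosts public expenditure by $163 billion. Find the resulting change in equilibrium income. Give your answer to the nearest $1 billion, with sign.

+$741 billion

Spending multiplier = 1/(1 − MPC) = 1/(1 − 0.78) = 1/0.22 ≈ 4.545.
ΔY = k × ΔG = (+$163 billion) / 0.22 ≈ +$741 billion.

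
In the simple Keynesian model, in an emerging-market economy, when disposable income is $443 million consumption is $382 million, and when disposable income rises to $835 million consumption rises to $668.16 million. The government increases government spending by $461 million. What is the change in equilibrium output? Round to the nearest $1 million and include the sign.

+$1,707 million

MPC = ΔC/ΔYd = (668.16 − 382)/(835 − 443) = 286.16/392 = 0.73.
Expenditure multiplier = 1/(1 − MPC) = 1/(1 − 0.73) = 1/0.27 ≈ 3.704.
ΔY = k × ΔG = (+$461 million) / 0.27 ≈ +$1,707 million.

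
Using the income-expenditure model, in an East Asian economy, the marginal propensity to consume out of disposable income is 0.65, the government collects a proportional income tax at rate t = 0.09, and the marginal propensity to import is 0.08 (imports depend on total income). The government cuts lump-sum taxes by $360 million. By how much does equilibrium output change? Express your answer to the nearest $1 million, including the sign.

A lump-sum tax change of −$360 million shifts disposable income by +$360 million; first-round consumption changes by −c × ΔT = −0.65 × (−$360 million) = +$234 million.
Expenditure multiplier = 1/(1 − c(1−t) + m) = 1/(1 − 0.65×0.91 + 0.08) = 1/0.4885 ≈ 2.047.
The tax multiplier is −c × k ≈ −1.331, so ΔY = k × (−c·ΔT) = (+$234 million) / 0.4885 ≈ +$479 million.

+$479 million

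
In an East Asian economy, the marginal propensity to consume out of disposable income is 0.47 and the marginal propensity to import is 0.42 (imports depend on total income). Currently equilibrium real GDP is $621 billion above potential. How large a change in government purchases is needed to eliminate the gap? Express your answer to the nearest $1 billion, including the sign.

Spending multiplier = 1/(1 − c + m) = 1/(1 − 0.47 + 0.42) = 1/0.95 ≈ 1.053.
Need ΔY = −$621 billion, so ΔG = ΔY/k = (−$621 billion) × 0.95 ≈ −$590 billion.
The government should cut government purchases by $590 billion.

−$590 billion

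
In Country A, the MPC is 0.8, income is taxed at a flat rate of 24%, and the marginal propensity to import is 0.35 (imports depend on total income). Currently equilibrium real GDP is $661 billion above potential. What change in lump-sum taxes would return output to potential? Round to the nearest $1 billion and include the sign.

+$613 billion

Spending multiplier = 1/(1 − c(1−t) + m) = 1/(1 − 0.8×0.76 + 0.35) = 1/0.742 ≈ 1.348.
Tax multiplier = −c·k = −0.8/0.742 ≈ −1.078. Need ΔY = −$661 billion, so ΔT = ΔY/(−c·k) = −(−$661 billion) × 0.742 / 0.8 ≈ +$613 billion.
The government should raise lump-sum taxes by $613 billion.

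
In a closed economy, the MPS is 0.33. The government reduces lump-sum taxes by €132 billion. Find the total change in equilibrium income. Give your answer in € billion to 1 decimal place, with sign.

+€268.0 billion

MPC = 1 − MPS = 1 − 0.33 = 0.67.
A lump-sum tax change of −€132 billion shifts disposable income by +€132 billion; first-round consumption changes by −c × ΔT = −0.67 × (−€132 billion) = +€88.44 billion.
Expenditure multiplier = 1/(1 − MPC) = 1/(1 − 0.67) = 1/0.33 ≈ 3.03.
The tax multiplier is −c × k ≈ −2.03, so ΔY = k × (−c·ΔT) = (+€88.44 billion) / 0.33 = +€268 billion.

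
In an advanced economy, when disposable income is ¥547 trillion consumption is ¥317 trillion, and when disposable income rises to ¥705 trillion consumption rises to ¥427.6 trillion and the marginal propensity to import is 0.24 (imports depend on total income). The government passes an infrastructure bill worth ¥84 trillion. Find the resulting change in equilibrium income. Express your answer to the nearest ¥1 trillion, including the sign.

MPC = ΔC/ΔYd = (427.6 − 317)/(705 − 547) = 110.6/158 = 0.7.
Spending multiplier = 1/(1 − c + m) = 1/(1 − 0.7 + 0.24) = 1/0.54 ≈ 1.852.
ΔY = k × ΔG = (+¥84 trillion) / 0.54 ≈ +¥156 trillion.

+¥156 trillion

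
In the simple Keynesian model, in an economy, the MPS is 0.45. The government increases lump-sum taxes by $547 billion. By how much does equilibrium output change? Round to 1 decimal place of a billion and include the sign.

MPC = 1 − MPS = 1 − 0.45 = 0.55.
A lump-sum tax change of +$547 billion shifts disposable income by −$547 billion; first-round consumption changes by −c × ΔT = −0.55 × (+$547 billion) = −$300.85 billion.
Expenditure multiplier = 1/(1 − MPC) = 1/(1 − 0.55) = 1/0.45 ≈ 2.222.
The tax multiplier is −c × k ≈ −1.222, so ΔY = k × (−c·ΔT) = (−$300.85 billion) / 0.45 ≈ −$668.6 billion.

−$668.6 billion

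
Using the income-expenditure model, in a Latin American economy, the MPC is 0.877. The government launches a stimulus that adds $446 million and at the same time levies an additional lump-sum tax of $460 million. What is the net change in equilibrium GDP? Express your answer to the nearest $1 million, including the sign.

Expenditure multiplier = 1/(1 − MPC) = 1/(1 − 0.877) = 1/0.123 ≈ 8.13.
ΔG contributes k·ΔG = (+$446 million) / 0.123 ≈ +$3,626 million.
ΔT of +$460 million changes first-round spending by −c·ΔT = −$403.42 million, contributing k·(−c·ΔT) = (−$403.42 million) / 0.123 ≈ −$3,279.8 million.
Net ΔY = k(ΔG − c·ΔT) = (+$42.58 million) / 0.123 ≈ +$346 million.

+$346 million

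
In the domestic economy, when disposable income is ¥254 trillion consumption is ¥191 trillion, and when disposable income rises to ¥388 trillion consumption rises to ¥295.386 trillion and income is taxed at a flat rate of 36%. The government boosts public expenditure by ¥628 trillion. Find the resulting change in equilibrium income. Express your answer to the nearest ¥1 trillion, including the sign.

+¥1,252 trillion

MPC = ΔC/ΔYd = (295.386 − 191)/(388 − 254) = 104.386/134 = 0.779.
Expenditure multiplier = 1/(1 − c(1−t)) = 1/(1 − 0.779×0.64) = 1/0.50144 ≈ 1.994.
ΔY = k × ΔG = (+¥628 trillion) / 0.50144 ≈ +¥1,252 trillion.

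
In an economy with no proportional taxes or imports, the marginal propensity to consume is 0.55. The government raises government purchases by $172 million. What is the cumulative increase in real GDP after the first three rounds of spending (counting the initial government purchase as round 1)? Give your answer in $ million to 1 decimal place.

$318.6 million

Round 1 adds ΔG = $172 million; each later round is MPC = 0.55 times the previous.
After 3 rounds: 172 + 94.6 + 52.03 = ΔG·(1 − c^3)/(1 − c) = 172 × (1 − 0.166375)/0.45 ≈ $318.6 million.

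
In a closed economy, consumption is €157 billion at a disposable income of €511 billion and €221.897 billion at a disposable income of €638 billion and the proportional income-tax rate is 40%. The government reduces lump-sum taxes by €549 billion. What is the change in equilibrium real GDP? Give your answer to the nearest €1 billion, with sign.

+€405 billion

MPC = ΔC/ΔYd = (221.897 − 157)/(638 − 511) = 64.897/127 = 0.511.
A lump-sum tax change of −€549 billion shifts disposable income by +€549 billion; first-round consumption changes by −c × ΔT = −0.511 × (−€549 billion) = +€280.539 billion.
Expenditure multiplier = 1/(1 − c(1−t)) = 1/(1 − 0.511×0.6) = 1/0.6934 ≈ 1.442.
The tax multiplier is −c × k ≈ −0.737, so ΔY = k × (−c·ΔT) = (+€280.539 billion) / 0.6934 ≈ +€405 billion.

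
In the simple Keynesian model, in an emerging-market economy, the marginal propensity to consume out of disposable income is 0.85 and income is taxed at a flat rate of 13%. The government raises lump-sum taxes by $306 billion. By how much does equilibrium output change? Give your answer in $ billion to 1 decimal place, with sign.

A lump-sum tax change of +$306 billion shifts disposable income by −$306 billion; first-round consumption changes by −c × ΔT = −0.85 × (+$306 billion) = −$260.1 billion.
Expenditure multiplier = 1/(1 − c(1−t)) = 1/(1 − 0.85×0.87) = 1/0.2605 ≈ 3.839.
The tax multiplier is −c × k ≈ −3.263, so ΔY = k × (−c·ΔT) = (−$260.1 billion) / 0.2605 ≈ −$998.5 billion.

−$998.5 billion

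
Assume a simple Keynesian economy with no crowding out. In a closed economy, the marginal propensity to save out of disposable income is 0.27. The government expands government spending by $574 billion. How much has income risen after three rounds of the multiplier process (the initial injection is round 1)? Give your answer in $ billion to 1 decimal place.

$1,298.9 billion

MPC = 1 − MPS = 1 − 0.27 = 0.73.
Round 1 adds ΔG = $574 billion; each later round is MPC = 0.73 times the previous.
After 3 rounds: 574 + 419.02 + 305.8846 = ΔG·(1 − c^3)/(1 − c) = 574 × (1 − 0.389017)/0.27 ≈ $1,298.9 billion.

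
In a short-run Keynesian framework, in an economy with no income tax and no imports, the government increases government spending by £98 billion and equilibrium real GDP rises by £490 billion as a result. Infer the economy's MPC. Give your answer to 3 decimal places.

Implied spending multiplier k = ΔY/ΔG = 490/98 = 5.
Since k = 1/(1 − MPC), MPC = 1 − 1/k = 1 − ΔG/ΔY = 1 − 98/490 = 0.800.

0.800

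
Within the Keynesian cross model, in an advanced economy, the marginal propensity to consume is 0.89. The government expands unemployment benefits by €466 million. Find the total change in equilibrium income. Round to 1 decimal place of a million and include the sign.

The transfer change shifts disposable income by +€466 million, so first-round consumption changes by c·ΔTR = 0.89 × (+€466 million) = +€414.74 million.
Expenditure multiplier = 1/(1 − MPC) = 1/(1 − 0.89) = 1/0.11 ≈ 9.091.
The transfer multiplier is c × k ≈ 8.091, so ΔY = k × (c·ΔTR) = (+€414.74 million) / 0.11 ≈ +€3,770.4 million.

+€3,770.4 million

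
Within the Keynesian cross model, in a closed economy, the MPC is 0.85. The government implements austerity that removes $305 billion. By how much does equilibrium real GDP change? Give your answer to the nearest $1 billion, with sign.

Expenditure multiplier = 1/(1 − MPC) = 1/(1 − 0.85) = 1/0.15 ≈ 6.667.
ΔY = k × ΔG = (−$305 billion) / 0.15 ≈ −$2,033 billion.

−$2,033 billion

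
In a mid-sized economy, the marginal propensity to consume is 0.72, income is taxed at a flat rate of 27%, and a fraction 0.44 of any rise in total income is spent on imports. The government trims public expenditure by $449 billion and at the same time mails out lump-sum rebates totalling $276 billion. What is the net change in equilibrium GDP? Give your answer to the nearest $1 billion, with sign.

−$274 billion

Expenditure multiplier = 1/(1 − c(1−t) + m) = 1/(1 − 0.72×0.73 + 0.44) = 1/0.9144 ≈ 1.094.
ΔG contributes k·ΔG = (−$449 billion) / 0.9144 ≈ −$491 billion.
ΔT of −$276 billion changes first-round spending by −c·ΔT = +$198.72 billion, contributing k·(−c·ΔT) = (+$198.72 billion) / 0.9144 ≈ +$217.3 billion.
Net ΔY = k(ΔG − c·ΔT) = (−$250.28 billion) / 0.9144 ≈ −$274 billion.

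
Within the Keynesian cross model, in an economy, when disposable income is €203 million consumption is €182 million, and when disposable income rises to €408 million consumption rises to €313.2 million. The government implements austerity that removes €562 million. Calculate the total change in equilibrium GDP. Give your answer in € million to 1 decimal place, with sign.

−€1,561.1 million

MPC = ΔC/ΔYd = (313.2 − 182)/(408 − 203) = 131.2/205 = 0.64.
Expenditure multiplier = 1/(1 − MPC) = 1/(1 − 0.64) = 1/0.36 ≈ 2.778.
ΔY = k × ΔG = (−€562 million) / 0.36 ≈ −€1,561.1 million.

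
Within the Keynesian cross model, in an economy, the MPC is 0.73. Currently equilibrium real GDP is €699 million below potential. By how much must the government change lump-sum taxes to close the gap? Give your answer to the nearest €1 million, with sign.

Spending multiplier = 1/(1 − MPC) = 1/(1 − 0.73) = 1/0.27 ≈ 3.704.
Tax multiplier = −c·k = −0.73/0.27 ≈ −2.704. Need ΔY = +€699 million, so ΔT = ΔY/(−c·k) = −(+€699 million) × 0.27 / 0.73 ≈ −€259 million.
The government should cut lump-sum taxes by €259 million.

−€259 million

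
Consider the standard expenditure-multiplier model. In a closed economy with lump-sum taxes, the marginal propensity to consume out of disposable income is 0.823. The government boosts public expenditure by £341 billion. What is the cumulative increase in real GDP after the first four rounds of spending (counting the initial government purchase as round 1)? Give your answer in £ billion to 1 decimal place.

£1,042.7 billion

Round 1 adds ΔG = £341 billion; each later round is MPC = 0.823 times the previous.
After 4 rounds: 341 + 280.643 + 230.969189 + 190.087642547 = ΔG·(1 − c^4)/(1 − c) = 341 × (1 − 0.458774574241)/0.177 ≈ £1,042.7 billion.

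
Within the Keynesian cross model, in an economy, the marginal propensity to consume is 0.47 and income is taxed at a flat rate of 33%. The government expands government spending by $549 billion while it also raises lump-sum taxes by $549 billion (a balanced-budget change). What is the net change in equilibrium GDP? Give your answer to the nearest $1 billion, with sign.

Expenditure multiplier = 1/(1 − c(1−t)) = 1/(1 − 0.47×0.67) = 1/0.6851 ≈ 1.46.
ΔG contributes k·ΔG = (+$549 billion) / 0.6851 ≈ +$801.3 billion.
ΔT of +$549 billion changes first-round spending by −c·ΔT = −$258.03 billion, contributing k·(−c·ΔT) = (−$258.03 billion) / 0.6851 ≈ −$376.6 billion.
Net ΔY = k(ΔG − c·ΔT) = (+$290.97 billion) / 0.6851 ≈ +$425 billion.

+$425 billion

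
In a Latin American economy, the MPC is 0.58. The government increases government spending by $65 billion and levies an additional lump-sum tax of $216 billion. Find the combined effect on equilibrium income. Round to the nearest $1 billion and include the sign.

Expenditure multiplier = 1/(1 − MPC) = 1/(1 − 0.58) = 1/0.42 ≈ 2.381.
ΔG contributes k·ΔG = (+$65 billion) / 0.42 ≈ +$154.8 billion.
ΔT of +$216 billion changes first-round spending by −c·ΔT = −$125.28 billion, contributing k·(−c·ΔT) = (−$125.28 billion) / 0.42 ≈ −$298.3 billion.
Net ΔY = k(ΔG − c·ΔT) = (−$60.28 billion) / 0.42 ≈ −$144 billion.

−$144 billion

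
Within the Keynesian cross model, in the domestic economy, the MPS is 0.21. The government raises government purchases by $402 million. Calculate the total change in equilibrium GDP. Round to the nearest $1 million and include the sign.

+$1,914 million

MPC = 1 − MPS = 1 − 0.21 = 0.79.
Spending multiplier = 1/(1 − MPC) = 1/(1 − 0.79) = 1/0.21 ≈ 4.762.
ΔY = k × ΔG = (+$402 million) / 0.21 ≈ +$1,914 million.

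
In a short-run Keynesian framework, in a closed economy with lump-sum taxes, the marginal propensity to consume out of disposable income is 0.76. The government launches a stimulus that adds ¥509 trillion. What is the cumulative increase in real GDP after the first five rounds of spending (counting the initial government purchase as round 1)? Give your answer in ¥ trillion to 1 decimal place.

¥1,583.1 trillion

Round 1 adds ΔG = ¥509 trillion; each later round is MPC = 0.76 times the previous.
After 5 rounds: 509 + 386.84 + 293.9984 + 223.438784 + 169.81347584 = ΔG·(1 − c^5)/(1 − c) = 509 × (1 − 0.2535525376)/0.24 ≈ ¥1,583.1 trillion.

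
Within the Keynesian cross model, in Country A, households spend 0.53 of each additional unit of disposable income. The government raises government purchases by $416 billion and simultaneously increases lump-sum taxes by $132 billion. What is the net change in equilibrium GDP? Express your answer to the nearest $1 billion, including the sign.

Expenditure multiplier = 1/(1 − MPC) = 1/(1 − 0.53) = 1/0.47 ≈ 2.128.
ΔG contributes k·ΔG = (+$416 billion) / 0.47 ≈ +$885.1 billion.
ΔT of +$132 billion changes first-round spending by −c·ΔT = −$69.96 billion, contributing k·(−c·ΔT) = (−$69.96 billion) / 0.47 ≈ −$148.9 billion.
Net ΔY = k(ΔG − c·ΔT) = (+$346.04 billion) / 0.47 ≈ +$736 billion.

+$736 billion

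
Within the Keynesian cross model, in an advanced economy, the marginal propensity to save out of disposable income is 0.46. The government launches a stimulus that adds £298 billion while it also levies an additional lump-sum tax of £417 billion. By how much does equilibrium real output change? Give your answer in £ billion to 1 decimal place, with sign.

+£158.3 billion

MPC = 1 − MPS = 1 − 0.46 = 0.54.
Expenditure multiplier = 1/(1 − MPC) = 1/(1 − 0.54) = 1/0.46 ≈ 2.174.
ΔG contributes k·ΔG = (+£298 billion) / 0.46 ≈ +£647.8 billion.
ΔT of +£417 billion changes first-round spending by −c·ΔT = −£225.18 billion, contributing k·(−c·ΔT) = (−£225.18 billion) / 0.46 ≈ −£489.5 billion.
Net ΔY = k(ΔG − c·ΔT) = (+£72.82 billion) / 0.46 ≈ +£158.3 billion.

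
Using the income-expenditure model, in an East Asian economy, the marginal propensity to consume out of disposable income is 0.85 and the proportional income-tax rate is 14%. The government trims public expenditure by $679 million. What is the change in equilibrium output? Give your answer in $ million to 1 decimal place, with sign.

Spending multiplier = 1/(1 − c(1−t)) = 1/(1 − 0.85×0.86) = 1/0.269 ≈ 3.717.
ΔY = k × ΔG = (−$679 million) / 0.269 ≈ −$2,524.2 million.

−$2,524.2 million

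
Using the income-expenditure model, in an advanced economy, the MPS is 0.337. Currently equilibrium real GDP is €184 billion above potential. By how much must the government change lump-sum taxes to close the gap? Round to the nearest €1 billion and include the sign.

+€94 billion

MPC = 1 − MPS = 1 − 0.337 = 0.663.
Spending multiplier = 1/(1 − MPC) = 1/(1 − 0.663) = 1/0.337 ≈ 2.967.
Tax multiplier = −c·k = −0.663/0.337 ≈ −1.967. Need ΔY = −€184 billion, so ΔT = ΔY/(−c·k) = −(−€184 billion) × 0.337 / 0.663 ≈ +€94 billion.
The government should raise lump-sum taxes by €94 billion.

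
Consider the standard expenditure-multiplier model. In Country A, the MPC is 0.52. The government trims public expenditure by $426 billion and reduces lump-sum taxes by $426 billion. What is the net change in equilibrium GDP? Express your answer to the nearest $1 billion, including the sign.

−$426 billion

Expenditure multiplier = 1/(1 − MPC) = 1/(1 − 0.52) = 1/0.48 ≈ 2.083.
ΔG contributes k·ΔG = (−$426 billion) / 0.48 = −$887.5 billion.
ΔT of −$426 billion changes first-round spending by −c·ΔT = +$221.52 billion, contributing k·(−c·ΔT) = (+$221.52 billion) / 0.48 = +$461.5 billion.
With ΔG = ΔT and no other leakages, the balanced-budget multiplier is 1, so ΔY = ΔG = −$426 billion.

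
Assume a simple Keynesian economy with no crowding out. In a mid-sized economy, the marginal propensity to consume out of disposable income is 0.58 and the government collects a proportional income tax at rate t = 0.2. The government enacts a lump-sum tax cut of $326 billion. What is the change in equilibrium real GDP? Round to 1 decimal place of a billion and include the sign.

A lump-sum tax change of −$326 billion shifts disposable income by +$326 billion; first-round consumption changes by −c × ΔT = −0.58 × (−$326 billion) = +$189.08 billion.
Expenditure multiplier = 1/(1 − c(1−t)) = 1/(1 − 0.58×0.8) = 1/0.536 ≈ 1.866.
The tax multiplier is −c × k ≈ −1.082, so ΔY = k × (−c·ΔT) = (+$189.08 billion) / 0.536 ≈ +$352.8 billion.

+$352.8 billion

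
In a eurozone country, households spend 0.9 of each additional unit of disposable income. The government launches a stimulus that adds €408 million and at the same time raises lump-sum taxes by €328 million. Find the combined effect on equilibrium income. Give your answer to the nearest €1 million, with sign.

Expenditure multiplier = 1/(1 − MPC) = 1/(1 − 0.9) = 1/0.1 = 10.
ΔG contributes k·ΔG = (+€408 million) / 0.1 = +€4,080 million.
ΔT of +€328 million changes first-round spending by −c·ΔT = −€295.2 million, contributing k·(−c·ΔT) = (−€295.2 million) / 0.1 = −€2,952 million.
Net ΔY = k(ΔG − c·ΔT) = (+€112.8 million) / 0.1 = +€1,128 million.

+€1,128 million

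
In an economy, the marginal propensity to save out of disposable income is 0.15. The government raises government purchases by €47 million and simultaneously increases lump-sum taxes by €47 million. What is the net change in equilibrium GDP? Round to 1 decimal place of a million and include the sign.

+€47.0 million

MPC = 1 − MPS = 1 − 0.15 = 0.85.
Expenditure multiplier = 1/(1 − MPC) = 1/(1 − 0.85) = 1/0.15 ≈ 6.667.
ΔG contributes k·ΔG = (+€47 million) / 0.15 ≈ +€313.3 million.
ΔT of +€47 million changes first-round spending by −c·ΔT = −€39.95 million, contributing k·(−c·ΔT) = (−€39.95 million) / 0.15 ≈ −€266.3 million.
With ΔG = ΔT and no other leakages, the balanced-budget multiplier is 1, so ΔY = ΔG = +€47 million.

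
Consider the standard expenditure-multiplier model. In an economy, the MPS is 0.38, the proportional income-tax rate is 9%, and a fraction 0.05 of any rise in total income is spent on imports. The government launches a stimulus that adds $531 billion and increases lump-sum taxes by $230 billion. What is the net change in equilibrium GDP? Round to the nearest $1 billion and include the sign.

MPC = 1 − MPS = 1 − 0.38 = 0.62.
Expenditure multiplier = 1/(1 − c(1−t) + m) = 1/(1 − 0.62×0.91 + 0.05) = 1/0.4858 ≈ 2.058.
ΔG contributes k·ΔG = (+$531 billion) / 0.4858 ≈ +$1,093 billion.
ΔT of +$230 billion changes first-round spending by −c·ΔT = −$142.6 billion, contributing k·(−c·ΔT) = (−$142.6 billion) / 0.4858 ≈ −$293.5 billion.
Net ΔY = k(ΔG − c·ΔT) = (+$388.4 billion) / 0.4858 ≈ +$800 billion.

+$800 billion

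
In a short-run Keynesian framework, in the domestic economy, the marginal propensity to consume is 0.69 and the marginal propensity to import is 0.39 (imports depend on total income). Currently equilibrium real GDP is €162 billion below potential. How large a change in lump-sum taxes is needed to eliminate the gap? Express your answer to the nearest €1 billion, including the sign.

Spending multiplier = 1/(1 − c + m) = 1/(1 − 0.69 + 0.39) = 1/0.7 ≈ 1.429.
Tax multiplier = −c·k = −0.69/0.7 ≈ −0.986. Need ΔY = +€162 billion, so ΔT = ΔY/(−c·k) = −(+€162 billion) × 0.7 / 0.69 ≈ −€164 billion.
The government should cut lump-sum taxes by €164 billion.

−€164 billion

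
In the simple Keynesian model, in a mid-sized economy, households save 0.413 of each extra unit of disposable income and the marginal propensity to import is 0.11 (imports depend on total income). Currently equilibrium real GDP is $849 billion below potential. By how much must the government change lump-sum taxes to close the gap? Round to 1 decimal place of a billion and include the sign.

MPC = 1 − MPS = 1 − 0.413 = 0.587.
Spending multiplier = 1/(1 − c + m) = 1/(1 − 0.587 + 0.11) = 1/0.523 ≈ 1.912.
Tax multiplier = −c·k = −0.587/0.523 ≈ −1.122. Need ΔY = +$849 billion, so ΔT = ΔY/(−c·k) = −(+$849 billion) × 0.523 / 0.587 ≈ −$756.4 billion.
The government should cut lump-sum taxes by $756.4 billion.

−$756.4 billion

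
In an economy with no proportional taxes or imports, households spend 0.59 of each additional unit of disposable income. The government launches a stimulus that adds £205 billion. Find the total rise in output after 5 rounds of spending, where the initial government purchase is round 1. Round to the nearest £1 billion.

Round 1 adds ΔG = £205 billion; each later round is MPC = 0.59 times the previous.
After 5 rounds: 205 + 120.95 + 71.3605 + 42.102695 + 24.84059005 = ΔG·(1 − c^5)/(1 − c) = 205 × (1 − 0.0714924299)/0.41 ≈ £464 billion.

£464 billion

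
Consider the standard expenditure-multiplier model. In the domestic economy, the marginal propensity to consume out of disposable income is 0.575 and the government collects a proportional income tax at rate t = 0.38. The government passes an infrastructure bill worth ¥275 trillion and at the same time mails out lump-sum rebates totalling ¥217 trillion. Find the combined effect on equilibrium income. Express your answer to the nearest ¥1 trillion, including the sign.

Expenditure multiplier = 1/(1 − c(1−t)) = 1/(1 − 0.575×0.62) = 1/0.6435 ≈ 1.554.
ΔG contributes k·ΔG = (+¥275 trillion) / 0.6435 ≈ +¥427.4 trillion.
ΔT of −¥217 trillion changes first-round spending by −c·ΔT = +¥124.775 trillion, contributing k·(−c·ΔT) = (+¥124.775 trillion) / 0.6435 ≈ +¥193.9 trillion.
Net ΔY = k(ΔG − c·ΔT) = (+¥399.775 trillion) / 0.6435 ≈ +¥621 trillion.

+¥621 trillion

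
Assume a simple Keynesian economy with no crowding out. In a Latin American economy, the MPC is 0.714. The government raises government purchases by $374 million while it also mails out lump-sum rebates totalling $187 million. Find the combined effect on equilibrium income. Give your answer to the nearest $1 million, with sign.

Expenditure multiplier = 1/(1 − MPC) = 1/(1 − 0.714) = 1/0.286 ≈ 3.497.
ΔG contributes k·ΔG = (+$374 million) / 0.286 ≈ +$1,307.7 million.
ΔT of −$187 million changes first-round spending by −c·ΔT = +$133.518 million, contributing k·(−c·ΔT) = (+$133.518 million) / 0.286 ≈ +$466.8 million.
Net ΔY = k(ΔG − c·ΔT) = (+$507.518 million) / 0.286 ≈ +$1,775 million.

+$1,775 million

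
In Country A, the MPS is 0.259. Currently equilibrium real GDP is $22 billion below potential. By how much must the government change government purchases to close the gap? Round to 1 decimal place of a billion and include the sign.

MPC = 1 − MPS = 1 − 0.259 = 0.741.
Spending multiplier = 1/(1 − MPC) = 1/(1 − 0.741) = 1/0.259 ≈ 3.861.
Need ΔY = +$22 billion, so ΔG = ΔY/k = (+$22 billion) × 0.259 ≈ +$5.7 billion.
The government should increase government purchases by $5.7 billion.

+$5.7 billion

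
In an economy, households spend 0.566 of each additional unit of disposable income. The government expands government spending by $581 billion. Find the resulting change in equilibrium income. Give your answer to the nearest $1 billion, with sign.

+$1,339 billion

Spending multiplier = 1/(1 − MPC) = 1/(1 − 0.566) = 1/0.434 ≈ 2.304.
ΔY = k × ΔG = (+$581 billion) / 0.434 ≈ +$1,339 billion.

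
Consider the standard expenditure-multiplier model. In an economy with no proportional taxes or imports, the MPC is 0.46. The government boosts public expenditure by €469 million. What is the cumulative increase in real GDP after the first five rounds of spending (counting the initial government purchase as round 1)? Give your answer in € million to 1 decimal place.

Round 1 adds ΔG = €469 million; each later round is MPC = 0.46 times the previous.
After 5 rounds: 469 + 215.74 + 99.2404 + 45.650584 + 20.99926864 = ΔG·(1 − c^5)/(1 − c) = 469 × (1 − 0.0205962976)/0.54 ≈ €850.6 million.

€850.6 million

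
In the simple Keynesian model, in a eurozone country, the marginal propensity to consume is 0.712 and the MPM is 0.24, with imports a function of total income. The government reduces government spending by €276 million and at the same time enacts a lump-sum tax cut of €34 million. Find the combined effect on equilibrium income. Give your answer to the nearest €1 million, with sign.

Expenditure multiplier = 1/(1 − c + m) = 1/(1 − 0.712 + 0.24) = 1/0.528 ≈ 1.894.
ΔG contributes k·ΔG = (−€276 million) / 0.528 ≈ −€522.7 million.
ΔT of −€34 million changes first-round spending by −c·ΔT = +€24.208 million, contributing k·(−c·ΔT) = (+€24.208 million) / 0.528 ≈ +€45.8 million.
Net ΔY = k(ΔG − c·ΔT) = (−€251.792 million) / 0.528 ≈ −€477 million.

−€477 million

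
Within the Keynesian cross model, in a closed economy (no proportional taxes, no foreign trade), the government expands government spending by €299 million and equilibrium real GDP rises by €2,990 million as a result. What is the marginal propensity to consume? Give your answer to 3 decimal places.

Implied spending multiplier k = ΔY/ΔG = 2,990/299 = 10.
Since k = 1/(1 − MPC), MPC = 1 − 1/k = 1 − ΔG/ΔY = 1 − 299/2,990 = 0.900.

0.900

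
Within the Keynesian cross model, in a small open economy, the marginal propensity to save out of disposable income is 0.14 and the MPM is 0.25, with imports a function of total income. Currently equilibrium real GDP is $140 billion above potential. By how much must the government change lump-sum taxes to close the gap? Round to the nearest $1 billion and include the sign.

MPC = 1 − MPS = 1 − 0.14 = 0.86.
Spending multiplier = 1/(1 − c + m) = 1/(1 − 0.86 + 0.25) = 1/0.39 ≈ 2.564.
Tax multiplier = −c·k = −0.86/0.39 ≈ −2.205. Need ΔY = −$140 billion, so ΔT = ΔY/(−c·k) = −(−$140 billion) × 0.39 / 0.86 ≈ +$63 billion.
The government should raise lump-sum taxes by $63 billion.

+$63 billion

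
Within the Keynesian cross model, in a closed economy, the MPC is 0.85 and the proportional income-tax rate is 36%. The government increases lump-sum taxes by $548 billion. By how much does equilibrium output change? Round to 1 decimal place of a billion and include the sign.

−$1,021.5 billion

A lump-sum tax change of +$548 billion shifts disposable income by −$548 billion; first-round consumption changes by −c × ΔT = −0.85 × (+$548 billion) = −$465.8 billion.
Expenditure multiplier = 1/(1 − c(1−t)) = 1/(1 − 0.85×0.64) = 1/0.456 ≈ 2.193.
The tax multiplier is −c × k ≈ −1.864, so ΔY = k × (−c·ΔT) = (−$465.8 billion) / 0.456 ≈ −$1,021.5 billion.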